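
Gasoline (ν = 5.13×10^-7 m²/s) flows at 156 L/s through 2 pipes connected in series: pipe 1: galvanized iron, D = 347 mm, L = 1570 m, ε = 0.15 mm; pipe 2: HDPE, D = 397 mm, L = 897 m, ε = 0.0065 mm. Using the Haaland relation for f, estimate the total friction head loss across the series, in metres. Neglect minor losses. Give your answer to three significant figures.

Pipe 1: V = 1.650 m/s, Re = 1.12×10^6, ε/D = 4.32×10^-4, f = 0.01664, h_1 = f(L/D)V²/2g = 10.44 m
Pipe 2: V = 1.260 m/s, Re = 9.75×10^5, ε/D = 1.64×10^-5, f = 0.01193, h_2 = f(L/D)V²/2g = 2.183 m
Series → Q common, losses add: H = Σh = 12.62 m

H ≈ 12.6 m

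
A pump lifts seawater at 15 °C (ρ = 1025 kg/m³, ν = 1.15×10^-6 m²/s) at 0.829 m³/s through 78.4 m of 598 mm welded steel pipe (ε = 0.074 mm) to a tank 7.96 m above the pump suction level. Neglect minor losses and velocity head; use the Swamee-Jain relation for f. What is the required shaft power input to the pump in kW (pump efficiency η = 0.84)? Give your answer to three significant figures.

P_shaft ≈ 86.8 kW

V = 4Q/(πD²) = 2.952 m/s; Re = 1.53×10^6; ε/D = 1.24×10^-4; f = 0.01346
h_f = f(L/D)V²/2g = 0.7835 m
Total head H = z + h_f = 7.96 + 0.7835 = 8.743 m
P_hyd = ρgQH = 1025·9.81·0.829·8.743 = 72.88 kW
P_shaft = P_hyd/η = 72.88/0.84 = 86.77 kW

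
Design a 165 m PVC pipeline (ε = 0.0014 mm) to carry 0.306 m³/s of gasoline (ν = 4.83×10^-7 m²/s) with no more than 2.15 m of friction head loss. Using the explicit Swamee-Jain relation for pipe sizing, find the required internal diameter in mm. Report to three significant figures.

Swamee-Jain (Type III): D = 0.66·[ε^1.25·(LQ²/(gh_f))^4.75 + ν·Q^9.4·(L/(gh_f))^5.2]^0.04
LQ²/(gh_f) = 0.7325; L/(gh_f) = 7.823
Term 1 = ε^1.25·(…)^4.75 = 1.10×10^-8; Term 2 = ν·Q^9.4·(…)^5.2 = 3.13×10^-7
D = 0.66·(1.10×10^-8 + 3.13×10^-7)^0.04 = 0.3630 m = 363 mm
Check: V = 2.96 m/s, Re = 2.22×10^6, f = 0.01035, h_f = 2.10 m ≈ 2.15 m ✓

D ≈ 363 mm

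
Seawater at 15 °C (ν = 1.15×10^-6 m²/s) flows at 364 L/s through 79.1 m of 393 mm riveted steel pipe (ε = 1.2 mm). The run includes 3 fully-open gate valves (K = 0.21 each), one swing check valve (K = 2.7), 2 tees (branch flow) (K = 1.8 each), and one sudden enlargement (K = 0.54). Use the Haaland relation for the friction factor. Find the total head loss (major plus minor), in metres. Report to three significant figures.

H_L ≈ 5.87 m

V = 4Q/(πD²) = 3.001 m/s; V²/2g = 0.4589 m
Re = 1.03×10^6, ε/D = 0.00305 → f = 0.02647 (Haaland)
Major: h_f = f(L/D)·V²/2g = 0.02647·201.3·0.4589 = 2.445 m
Minor: ΣK = 7.47; h_m = ΣK·V²/2g = 3.428 m
Total H_L = 2.445 + 3.428 = 5.873 m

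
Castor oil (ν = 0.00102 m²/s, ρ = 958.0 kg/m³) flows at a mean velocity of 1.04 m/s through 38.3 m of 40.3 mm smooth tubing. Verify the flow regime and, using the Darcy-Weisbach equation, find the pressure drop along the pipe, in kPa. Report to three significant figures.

Δp ≈ 767 kPa

Re = VD/ν = 1.04·0.04030/0.00102 = 41.1 → laminar (Re < 2300)
f = 64/Re = 1.558
h_f = f(L/D)V²/(2g) = 1.558·(38.3/0.04030)·1.04²/(2·9.81) = 81.60 m
Δp = ρg·h_f = 958.0·9.81·81.60 = 766.9 kPa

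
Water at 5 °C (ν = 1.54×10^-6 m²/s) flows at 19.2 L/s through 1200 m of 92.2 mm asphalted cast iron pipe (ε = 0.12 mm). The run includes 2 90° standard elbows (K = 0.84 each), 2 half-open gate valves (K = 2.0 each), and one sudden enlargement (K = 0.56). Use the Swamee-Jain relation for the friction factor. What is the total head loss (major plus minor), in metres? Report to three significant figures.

H_L ≈ 126 m

V = 4Q/(πD²) = 2.876 m/s; V²/2g = 0.4215 m
Re = 1.72×10^5, ε/D = 0.00130 → f = 0.02249 (Swamee-Jain)
Major: h_f = f(L/D)·V²/2g = 0.02249·13015·0.4215 = 123.4 m
Minor: ΣK = 6.24; h_m = ΣK·V²/2g = 2.630 m
Total H_L = 123.4 + 2.630 = 126.0 m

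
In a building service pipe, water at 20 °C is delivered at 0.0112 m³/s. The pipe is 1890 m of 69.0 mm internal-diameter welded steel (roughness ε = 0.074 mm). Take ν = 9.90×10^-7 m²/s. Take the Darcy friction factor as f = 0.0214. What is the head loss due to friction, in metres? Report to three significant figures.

h_f ≈ 268 m

V = 4Q/(πD²) = 4·0.0112/(π·0.0690²) = 2.995 m/s
h_f = f(L/D)V²/(2g) = 0.02140·(1890/0.0690)·2.995²/(2·9.81) = 268.0 m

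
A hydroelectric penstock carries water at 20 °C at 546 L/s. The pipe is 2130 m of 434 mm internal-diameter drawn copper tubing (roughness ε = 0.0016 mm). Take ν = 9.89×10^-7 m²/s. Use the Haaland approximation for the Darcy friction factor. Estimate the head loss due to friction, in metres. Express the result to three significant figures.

h_f ≈ 36.8 m

V = 4Q/(πD²) = 4·0.546/(π·0.434²) = 3.691 m/s
Re = VD/ν = 3.691·0.434/9.89×10^-7 = 1.62×10^6 → turbulent
ε/D = 0.0016/434 = 3.69×10^-6
Haaland: f = 0.01079
h_f = f(L/D)V²/(2g) = 0.01079·(2130/0.434)·3.691²/(2·9.81) = 36.76 m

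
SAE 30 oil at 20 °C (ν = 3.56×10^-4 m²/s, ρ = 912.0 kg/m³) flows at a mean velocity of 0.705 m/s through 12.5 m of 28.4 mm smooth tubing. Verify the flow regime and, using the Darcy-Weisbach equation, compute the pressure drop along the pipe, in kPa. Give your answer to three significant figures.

Re = VD/ν = 0.705·0.02840/3.56×10^-4 = 56.2 → laminar (Re < 2300)
f = 64/Re = 1.138
h_f = f(L/D)V²/(2g) = 1.138·(12.5/0.02840)·0.705²/(2·9.81) = 12.69 m
Δp = ρg·h_f = 912.0·9.81·12.69 = 113.5 kPa

Δp ≈ 114 kPa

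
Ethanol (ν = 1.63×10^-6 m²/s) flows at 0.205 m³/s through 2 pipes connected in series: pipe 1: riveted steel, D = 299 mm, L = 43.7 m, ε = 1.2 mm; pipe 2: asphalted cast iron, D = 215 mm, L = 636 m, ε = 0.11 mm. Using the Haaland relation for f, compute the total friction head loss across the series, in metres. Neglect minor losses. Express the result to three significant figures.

H ≈ 85.4 m

Pipe 1: V = 2.920 m/s, Re = 5.36×10^5, ε/D = 0.00401, f = 0.02869, h_1 = f(L/D)V²/2g = 1.822 m
Pipe 2: V = 5.647 m/s, Re = 7.45×10^5, ε/D = 5.12×10^-4, f = 0.01739, h_2 = f(L/D)V²/2g = 83.61 m
Series → Q common, losses add: H = Σh = 85.43 m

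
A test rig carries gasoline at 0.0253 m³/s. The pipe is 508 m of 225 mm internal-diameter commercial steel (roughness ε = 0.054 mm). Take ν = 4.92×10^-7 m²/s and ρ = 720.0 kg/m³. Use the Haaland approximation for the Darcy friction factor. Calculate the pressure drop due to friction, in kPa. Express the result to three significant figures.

V = 4Q/(πD²) = 4·0.0253/(π·0.225²) = 0.6363 m/s
Re = VD/ν = 0.6363·0.225/4.92×10^-7 = 2.91×10^5 → turbulent
ε/D = 0.054/225 = 2.40×10^-4
Haaland: f = 0.01642
h_f = f(L/D)V²/(2g) = 0.01642·(508/0.225)·0.6363²/(2·9.81) = 0.7650 m
Δp = ρg·h_f = 720.0·9.81·0.7650 = 5.403 kPa

Δp ≈ 5.40 kPa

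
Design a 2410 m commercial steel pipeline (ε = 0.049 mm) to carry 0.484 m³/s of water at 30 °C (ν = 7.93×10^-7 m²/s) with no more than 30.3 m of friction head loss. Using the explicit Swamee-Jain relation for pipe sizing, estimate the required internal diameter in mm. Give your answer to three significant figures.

D ≈ 462 mm

Swamee-Jain (Type III): D = 0.66·[ε^1.25·(LQ²/(gh_f))^4.75 + ν·Q^9.4·(L/(gh_f))^5.2]^0.04
LQ²/(gh_f) = 1.899; L/(gh_f) = 8.108
Term 1 = ε^1.25·(…)^4.75 = 8.63×10^-5; Term 2 = ν·Q^9.4·(…)^5.2 = 4.60×10^-5
D = 0.66·(8.63×10^-5 + 4.60×10^-5)^0.04 = 0.4618 m = 462 mm
Check: V = 2.89 m/s, Re = 1.68×10^6, f = 0.01311, h_f = 29.1 m ≈ 30.3 m ✓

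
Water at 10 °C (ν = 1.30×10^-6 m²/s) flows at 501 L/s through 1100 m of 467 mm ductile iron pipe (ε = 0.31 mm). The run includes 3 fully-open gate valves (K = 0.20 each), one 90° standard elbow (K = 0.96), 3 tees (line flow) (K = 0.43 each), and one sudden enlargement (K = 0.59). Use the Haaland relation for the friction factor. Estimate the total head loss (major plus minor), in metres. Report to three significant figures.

V = 4Q/(πD²) = 2.925 m/s; V²/2g = 0.4360 m
Re = 1.05×10^6, ε/D = 6.64×10^-4 → f = 0.01819 (Haaland)
Major: h_f = f(L/D)·V²/2g = 0.01819·2355·0.4360 = 18.68 m
Minor: ΣK = 3.44; h_m = ΣK·V²/2g = 1.500 m
Total H_L = 18.68 + 1.500 = 20.18 m

H_L ≈ 20.2 m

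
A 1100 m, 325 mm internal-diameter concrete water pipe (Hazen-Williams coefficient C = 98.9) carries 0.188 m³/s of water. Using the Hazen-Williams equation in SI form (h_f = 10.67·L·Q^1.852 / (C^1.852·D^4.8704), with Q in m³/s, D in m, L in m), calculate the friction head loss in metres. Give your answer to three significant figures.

h_f ≈ 25.6 m

h_f = 10.67·1100·0.188^1.852 / (98.9^1.852·0.325^4.8704) = 25.56 m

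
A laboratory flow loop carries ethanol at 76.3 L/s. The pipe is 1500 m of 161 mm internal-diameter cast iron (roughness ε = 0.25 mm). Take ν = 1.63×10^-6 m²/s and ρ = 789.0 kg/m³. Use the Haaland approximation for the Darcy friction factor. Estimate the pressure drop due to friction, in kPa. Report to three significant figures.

Δp ≈ 1160 kPa

V = 4Q/(πD²) = 4·0.0763/(π·0.161²) = 3.748 m/s
Re = VD/ν = 3.748·0.161/1.63×10^-6 = 3.70×10^5 → turbulent
ε/D = 0.25/161 = 0.00155
Haaland: f = 0.02248
h_f = f(L/D)V²/(2g) = 0.02248·(1500/0.161)·3.748²/(2·9.81) = 149.9 m
Δp = ρg·h_f = 789.0·9.81·149.9 = 1161 kPa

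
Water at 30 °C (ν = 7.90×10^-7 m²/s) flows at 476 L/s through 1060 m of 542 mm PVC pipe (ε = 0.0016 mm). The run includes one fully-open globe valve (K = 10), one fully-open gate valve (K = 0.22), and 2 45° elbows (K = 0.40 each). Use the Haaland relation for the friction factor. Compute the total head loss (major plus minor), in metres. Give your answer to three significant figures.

H_L ≈ 7.06 m

V = 4Q/(πD²) = 2.063 m/s; V²/2g = 0.2169 m
Re = 1.42×10^6, ε/D = 2.95×10^-6 → f = 0.01100 (Haaland)
Major: h_f = f(L/D)·V²/2g = 0.01100·1956·0.2169 = 4.667 m
Minor: ΣK = 11.0; h_m = ΣK·V²/2g = 2.391 m
Total H_L = 4.667 + 2.391 = 7.057 m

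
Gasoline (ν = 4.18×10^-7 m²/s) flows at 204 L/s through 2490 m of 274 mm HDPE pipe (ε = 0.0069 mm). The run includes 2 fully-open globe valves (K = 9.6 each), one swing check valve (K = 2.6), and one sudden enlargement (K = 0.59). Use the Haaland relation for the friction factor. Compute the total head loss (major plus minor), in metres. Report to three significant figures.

H_L ≈ 74.3 m

V = 4Q/(πD²) = 3.460 m/s; V²/2g = 0.6101 m
Re = 2.27×10^6, ε/D = 2.52×10^-5 → f = 0.01094 (Haaland)
Major: h_f = f(L/D)·V²/2g = 0.01094·9088·0.6101 = 60.65 m
Minor: ΣK = 22.4; h_m = ΣK·V²/2g = 13.66 m
Total H_L = 60.65 + 13.66 = 74.31 m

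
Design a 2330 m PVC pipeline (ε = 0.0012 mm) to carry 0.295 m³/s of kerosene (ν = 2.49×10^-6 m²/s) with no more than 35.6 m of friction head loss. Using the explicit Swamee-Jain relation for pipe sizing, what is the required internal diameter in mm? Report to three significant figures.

D ≈ 369 mm

Swamee-Jain (Type III): D = 0.66·[ε^1.25·(LQ²/(gh_f))^4.75 + ν·Q^9.4·(L/(gh_f))^5.2]^0.04
LQ²/(gh_f) = 0.5806; L/(gh_f) = 6.672
Term 1 = ε^1.25·(…)^4.75 = 3.00×10^-9; Term 2 = ν·Q^9.4·(…)^5.2 = 5.00×10^-7
D = 0.66·(3.00×10^-9 + 5.00×10^-7)^0.04 = 0.3695 m = 369 mm
Check: V = 2.75 m/s, Re = 4.08×10^5, f = 0.01362, h_f = 33.2 m ≈ 35.6 m ✓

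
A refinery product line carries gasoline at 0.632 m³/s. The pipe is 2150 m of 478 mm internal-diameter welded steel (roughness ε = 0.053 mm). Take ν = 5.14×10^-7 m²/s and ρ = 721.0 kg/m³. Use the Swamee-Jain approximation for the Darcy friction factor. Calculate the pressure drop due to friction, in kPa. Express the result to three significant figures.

Δp ≈ 257 kPa

V = 4Q/(πD²) = 4·0.632/(π·0.478²) = 3.522 m/s
Re = VD/ν = 3.522·0.478/5.14×10^-7 = 3.28×10^6 → turbulent
ε/D = 0.053/478 = 1.11×10^-4
Swamee-Jain: f = 0.01278
h_f = f(L/D)V²/(2g) = 0.01278·(2150/0.478)·3.522²/(2·9.81) = 36.35 m
Δp = ρg·h_f = 721.0·9.81·36.35 = 257.1 kPa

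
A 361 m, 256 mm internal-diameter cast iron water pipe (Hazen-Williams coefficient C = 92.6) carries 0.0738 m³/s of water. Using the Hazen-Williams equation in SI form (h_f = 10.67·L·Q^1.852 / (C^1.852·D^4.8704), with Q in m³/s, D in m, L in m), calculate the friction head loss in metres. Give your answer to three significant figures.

h_f = 10.67·361·0.0738^1.852 / (92.6^1.852·0.256^4.8704) = 5.361 m

h_f ≈ 5.36 m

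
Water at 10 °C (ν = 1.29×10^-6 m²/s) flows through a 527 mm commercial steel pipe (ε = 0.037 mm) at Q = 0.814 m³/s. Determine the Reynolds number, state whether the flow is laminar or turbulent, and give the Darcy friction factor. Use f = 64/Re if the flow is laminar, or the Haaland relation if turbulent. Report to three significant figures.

Re ≈ 1.52×10^6; turbulent; f ≈ 0.0124

V = 4Q/(πD²) = 3.732 m/s
Re = VD/ν = 3.732·0.527/1.29×10^-6 = 1.52×10^6
Re > 4000 → turbulent; ε/D = 7.02×10^-5
Haaland: f = 0.01240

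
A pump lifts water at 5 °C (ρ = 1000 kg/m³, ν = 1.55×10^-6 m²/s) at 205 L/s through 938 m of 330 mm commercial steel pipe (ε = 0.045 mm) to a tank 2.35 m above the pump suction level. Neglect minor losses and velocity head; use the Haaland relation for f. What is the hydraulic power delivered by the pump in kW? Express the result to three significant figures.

P_hyd ≈ 29.2 kW

V = 4Q/(πD²) = 2.397 m/s; Re = 5.10×10^5; ε/D = 1.36×10^-4; f = 0.01463
h_f = f(L/D)V²/2g = 12.18 m
Total head H = z + h_f = 2.35 + 12.18 = 14.53 m
P_hyd = ρgQH = 1000·9.81·0.205·14.53 = 29.21 kW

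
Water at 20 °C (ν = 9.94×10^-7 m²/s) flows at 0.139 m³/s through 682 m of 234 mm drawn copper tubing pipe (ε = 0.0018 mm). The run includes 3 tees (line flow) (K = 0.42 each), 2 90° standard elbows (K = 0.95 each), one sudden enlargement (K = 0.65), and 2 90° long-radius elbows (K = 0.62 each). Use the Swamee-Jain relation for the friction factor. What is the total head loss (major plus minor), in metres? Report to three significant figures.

H_L ≈ 21.8 m

V = 4Q/(πD²) = 3.232 m/s; V²/2g = 0.5325 m
Re = 7.61×10^5, ε/D = 7.69×10^-6 → f = 0.01232 (Swamee-Jain)
Major: h_f = f(L/D)·V²/2g = 0.01232·2915·0.5325 = 19.12 m
Minor: ΣK = 5.05; h_m = ΣK·V²/2g = 2.689 m
Total H_L = 19.12 + 2.689 = 21.81 m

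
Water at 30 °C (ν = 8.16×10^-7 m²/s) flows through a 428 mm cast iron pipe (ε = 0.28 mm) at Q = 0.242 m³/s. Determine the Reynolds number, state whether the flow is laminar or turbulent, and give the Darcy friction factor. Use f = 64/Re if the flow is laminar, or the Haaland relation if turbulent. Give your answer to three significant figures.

Re ≈ 8.82×10^5; turbulent; f ≈ 0.0182

V = 4Q/(πD²) = 1.682 m/s
Re = VD/ν = 1.682·0.428/8.16×10^-7 = 8.82×10^5
Re > 4000 → turbulent; ε/D = 6.54×10^-4
Haaland: f = 0.01820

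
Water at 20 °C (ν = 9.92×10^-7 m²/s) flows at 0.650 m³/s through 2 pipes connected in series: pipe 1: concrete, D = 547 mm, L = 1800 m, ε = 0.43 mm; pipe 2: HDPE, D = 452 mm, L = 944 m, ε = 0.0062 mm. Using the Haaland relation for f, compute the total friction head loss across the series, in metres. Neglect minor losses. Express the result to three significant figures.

H ≈ 43.1 m

Pipe 1: V = 2.766 m/s, Re = 1.53×10^6, ε/D = 7.86×10^-4, f = 0.01878, h_1 = f(L/D)V²/2g = 24.10 m
Pipe 2: V = 4.051 m/s, Re = 1.85×10^6, ε/D = 1.37×10^-5, f = 0.01086, h_2 = f(L/D)V²/2g = 18.98 m
Series → Q common, losses add: H = Σh = 43.07 m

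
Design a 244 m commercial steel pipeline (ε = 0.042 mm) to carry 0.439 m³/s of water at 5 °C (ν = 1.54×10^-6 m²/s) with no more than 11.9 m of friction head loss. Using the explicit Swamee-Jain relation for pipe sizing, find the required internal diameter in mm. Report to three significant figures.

D ≈ 343 mm

Swamee-Jain (Type III): D = 0.66·[ε^1.25·(LQ²/(gh_f))^4.75 + ν·Q^9.4·(L/(gh_f))^5.2]^0.04
LQ²/(gh_f) = 0.4028; L/(gh_f) = 2.090
Term 1 = ε^1.25·(…)^4.75 = 4.50×10^-8; Term 2 = ν·Q^9.4·(…)^5.2 = 3.10×10^-8
D = 0.66·(4.50×10^-8 + 3.10×10^-8)^0.04 = 0.3426 m = 343 mm
Check: V = 4.76 m/s, Re = 1.06×10^6, f = 0.01377, h_f = 11.3 m ≈ 11.9 m ✓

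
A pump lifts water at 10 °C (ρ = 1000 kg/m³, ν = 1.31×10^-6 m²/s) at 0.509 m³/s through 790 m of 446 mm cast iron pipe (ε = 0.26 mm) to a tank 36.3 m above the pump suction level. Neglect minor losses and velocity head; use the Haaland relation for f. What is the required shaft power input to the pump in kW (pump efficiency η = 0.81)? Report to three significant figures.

V = 4Q/(πD²) = 3.258 m/s; Re = 1.11×10^6; ε/D = 5.83×10^-4; f = 0.01768
h_f = f(L/D)V²/2g = 16.94 m
Total head H = z + h_f = 36.3 + 16.94 = 53.24 m
P_hyd = ρgQH = 1000·9.81·0.509·53.24 = 265.9 kW
P_shaft = P_hyd/η = 265.9/0.81 = 328.2 kW

P_shaft ≈ 328 kW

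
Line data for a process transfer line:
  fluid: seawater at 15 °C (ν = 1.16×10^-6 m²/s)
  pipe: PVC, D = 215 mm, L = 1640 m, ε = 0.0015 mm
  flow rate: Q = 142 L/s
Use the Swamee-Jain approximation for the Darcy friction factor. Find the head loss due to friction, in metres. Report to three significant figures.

V = 4Q/(πD²) = 4·0.142/(π·0.215²) = 3.911 m/s
Re = VD/ν = 3.911·0.215/1.16×10^-6 = 7.25×10^5 → turbulent
ε/D = 0.0015/215 = 6.98×10^-6
Swamee-Jain: f = 0.01240
h_f = f(L/D)V²/(2g) = 0.01240·(1640/0.215)·3.911²/(2·9.81) = 73.78 m

h_f ≈ 73.8 m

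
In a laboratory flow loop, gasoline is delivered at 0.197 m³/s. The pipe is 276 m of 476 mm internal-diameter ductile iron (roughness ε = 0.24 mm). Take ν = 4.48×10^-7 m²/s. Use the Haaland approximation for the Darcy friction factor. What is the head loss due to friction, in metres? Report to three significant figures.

h_f ≈ 0.621 m

V = 4Q/(πD²) = 4·0.197/(π·0.476²) = 1.107 m/s
Re = VD/ν = 1.107·0.476/4.48×10^-7 = 1.18×10^6 → turbulent
ε/D = 0.24/476 = 5.04×10^-4
Haaland: f = 0.01714
h_f = f(L/D)V²/(2g) = 0.01714·(276/0.476)·1.107²/(2·9.81) = 0.6207 m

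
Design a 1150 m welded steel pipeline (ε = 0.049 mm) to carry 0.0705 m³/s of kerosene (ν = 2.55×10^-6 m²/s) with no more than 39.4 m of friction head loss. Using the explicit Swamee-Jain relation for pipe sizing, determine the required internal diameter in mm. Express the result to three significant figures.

Swamee-Jain (Type III): D = 0.66·[ε^1.25·(LQ²/(gh_f))^4.75 + ν·Q^9.4·(L/(gh_f))^5.2]^0.04
LQ²/(gh_f) = 0.01479; L/(gh_f) = 2.975
Term 1 = ε^1.25·(…)^4.75 = 8.31×10^-15; Term 2 = ν·Q^9.4·(…)^5.2 = 1.10×10^-14
D = 0.66·(8.31×10^-15 + 1.10×10^-14)^0.04 = 0.1866 m = 187 mm
Check: V = 2.58 m/s, Re = 1.89×10^5, f = 0.01768, h_f = 36.9 m ≈ 39.4 m ✓

D ≈ 187 mm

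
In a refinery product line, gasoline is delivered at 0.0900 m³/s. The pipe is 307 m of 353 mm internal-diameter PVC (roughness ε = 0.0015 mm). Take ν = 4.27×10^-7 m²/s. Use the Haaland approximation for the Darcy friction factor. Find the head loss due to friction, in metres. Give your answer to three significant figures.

V = 4Q/(πD²) = 4·0.0900/(π·0.353²) = 0.9196 m/s
Re = VD/ν = 0.9196·0.353/4.27×10^-7 = 7.60×10^5 → turbulent
ε/D = 0.0015/353 = 4.25×10^-6
Haaland: f = 0.01220
h_f = f(L/D)V²/(2g) = 0.01220·(307/0.353)·0.9196²/(2·9.81) = 0.4573 m

h_f ≈ 0.457 m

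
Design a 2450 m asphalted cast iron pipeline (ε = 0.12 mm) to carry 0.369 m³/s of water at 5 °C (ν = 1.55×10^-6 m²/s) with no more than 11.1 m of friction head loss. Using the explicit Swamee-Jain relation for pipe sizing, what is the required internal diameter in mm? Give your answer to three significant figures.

Swamee-Jain (Type III): D = 0.66·[ε^1.25·(LQ²/(gh_f))^4.75 + ν·Q^9.4·(L/(gh_f))^5.2]^0.04
LQ²/(gh_f) = 3.064; L/(gh_f) = 22.50
Term 1 = ε^1.25·(…)^4.75 = 0.00256; Term 2 = ν·Q^9.4·(…)^5.2 = 0.00142
D = 0.66·(0.00256 + 0.00142)^0.04 = 0.5291 m = 529 mm
Check: V = 1.68 m/s, Re = 5.73×10^5, f = 0.01559, h_f = 10.4 m ≈ 11.1 m ✓

D ≈ 529 mm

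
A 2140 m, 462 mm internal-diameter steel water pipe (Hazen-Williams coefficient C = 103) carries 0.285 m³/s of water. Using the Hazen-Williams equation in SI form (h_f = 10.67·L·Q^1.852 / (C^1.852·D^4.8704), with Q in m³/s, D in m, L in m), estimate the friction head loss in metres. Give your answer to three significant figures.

h_f = 10.67·2140·0.285^1.852 / (103^1.852·0.462^4.8704) = 17.97 m

h_f ≈ 18.0 m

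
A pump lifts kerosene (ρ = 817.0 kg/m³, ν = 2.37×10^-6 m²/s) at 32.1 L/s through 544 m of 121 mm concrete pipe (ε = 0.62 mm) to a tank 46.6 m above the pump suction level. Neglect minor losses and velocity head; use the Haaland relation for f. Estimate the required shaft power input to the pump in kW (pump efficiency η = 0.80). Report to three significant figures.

V = 4Q/(πD²) = 2.792 m/s; Re = 1.43×10^5; ε/D = 0.00512; f = 0.03125
h_f = f(L/D)V²/2g = 55.80 m
Total head H = z + h_f = 46.6 + 55.80 = 102.4 m
P_hyd = ρgQH = 817.0·9.81·0.0321·102.4 = 26.34 kW
P_shaft = P_hyd/η = 26.34/0.80 = 32.93 kW

P_shaft ≈ 32.9 kW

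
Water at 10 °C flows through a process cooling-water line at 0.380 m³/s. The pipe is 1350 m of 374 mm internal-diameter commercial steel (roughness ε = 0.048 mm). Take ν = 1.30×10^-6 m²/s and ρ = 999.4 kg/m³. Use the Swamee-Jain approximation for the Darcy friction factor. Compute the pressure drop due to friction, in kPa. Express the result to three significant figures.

V = 4Q/(πD²) = 4·0.380/(π·0.374²) = 3.459 m/s
Re = VD/ν = 3.459·0.374/1.30×10^-6 = 9.95×10^5 → turbulent
ε/D = 0.048/374 = 1.28×10^-4
Swamee-Jain: f = 0.01391
h_f = f(L/D)V²/(2g) = 0.01391·(1350/0.374)·3.459²/(2·9.81) = 30.62 m
Δp = ρg·h_f = 999.4·9.81·30.62 = 300.2 kPa

Δp ≈ 300 kPa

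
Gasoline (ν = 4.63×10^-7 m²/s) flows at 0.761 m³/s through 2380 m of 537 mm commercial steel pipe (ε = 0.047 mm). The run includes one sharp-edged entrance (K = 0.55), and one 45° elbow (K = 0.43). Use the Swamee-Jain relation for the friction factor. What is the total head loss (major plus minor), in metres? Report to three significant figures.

H_L ≈ 31.8 m

V = 4Q/(πD²) = 3.360 m/s; V²/2g = 0.5754 m
Re = 3.90×10^6, ε/D = 8.75×10^-5 → f = 0.01225 (Swamee-Jain)
Major: h_f = f(L/D)·V²/2g = 0.01225·4432·0.5754 = 31.24 m
Minor: ΣK = 0.980; h_m = ΣK·V²/2g = 0.5639 m
Total H_L = 31.24 + 0.5639 = 31.81 m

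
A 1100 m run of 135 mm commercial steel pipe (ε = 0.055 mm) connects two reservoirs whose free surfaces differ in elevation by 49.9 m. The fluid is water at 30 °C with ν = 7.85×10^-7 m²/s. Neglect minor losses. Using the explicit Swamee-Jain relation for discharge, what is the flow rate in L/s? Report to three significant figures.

Swamee-Jain (Type II): Q = -0.965·√(gD⁵h_f/L)·ln[ε/(3.7D) + √(3.17ν²L/(gD³h_f))]
√(gD⁵h_f/L) = √(9.81·0.135⁵·49.9/1100) = 0.004467
ε/(3.7D) = 1.10×10^-4; √(3.17ν²L/(gD³h_f)) = 4.22×10^-5
Q = -0.965·0.004467·ln(1.523×10^-4) = 0.03789 m³/s
Check: V = 2.65 m/s, Re = 4.55×10^5, f = 0.01726, h_f = 50.2 m ≈ 49.9 m ✓

Q ≈ 37.9 L/s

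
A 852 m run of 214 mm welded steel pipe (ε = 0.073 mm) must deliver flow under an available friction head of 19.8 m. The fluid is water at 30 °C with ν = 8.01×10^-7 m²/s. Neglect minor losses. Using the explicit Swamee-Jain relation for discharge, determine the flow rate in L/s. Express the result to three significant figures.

Q ≈ 87.9 L/s

Swamee-Jain (Type II): Q = -0.965·√(gD⁵h_f/L)·ln[ε/(3.7D) + √(3.17ν²L/(gD³h_f))]
√(gD⁵h_f/L) = √(9.81·0.214⁵·19.8/852) = 0.01012
ε/(3.7D) = 9.22×10^-5; √(3.17ν²L/(gD³h_f)) = 3.02×10^-5
Q = -0.965·0.01012·ln(1.224×10^-4) = 0.08793 m³/s
Check: V = 2.44 m/s, Re = 6.53×10^5, f = 0.01643, h_f = 19.9 m ≈ 19.8 m ✓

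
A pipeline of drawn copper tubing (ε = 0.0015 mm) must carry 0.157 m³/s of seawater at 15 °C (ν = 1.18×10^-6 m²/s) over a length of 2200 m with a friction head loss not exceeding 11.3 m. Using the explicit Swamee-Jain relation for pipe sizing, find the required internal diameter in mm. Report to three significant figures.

Swamee-Jain (Type III): D = 0.66·[ε^1.25·(LQ²/(gh_f))^4.75 + ν·Q^9.4·(L/(gh_f))^5.2]^0.04
LQ²/(gh_f) = 0.4892; L/(gh_f) = 19.85
Term 1 = ε^1.25·(…)^4.75 = 1.76×10^-9; Term 2 = ν·Q^9.4·(…)^5.2 = 1.82×10^-7
D = 0.66·(1.76×10^-9 + 1.82×10^-7)^0.04 = 0.3549 m = 355 mm
Check: V = 1.59 m/s, Re = 4.77×10^5, f = 0.01327, h_f = 10.6 m ≈ 11.3 m ✓

D ≈ 355 mm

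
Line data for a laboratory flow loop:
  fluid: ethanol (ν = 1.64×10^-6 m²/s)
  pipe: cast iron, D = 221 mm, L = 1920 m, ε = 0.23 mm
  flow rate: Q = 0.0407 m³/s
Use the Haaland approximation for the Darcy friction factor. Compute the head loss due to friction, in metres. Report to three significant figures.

V = 4Q/(πD²) = 4·0.0407/(π·0.221²) = 1.061 m/s
Re = VD/ν = 1.061·0.221/1.64×10^-6 = 1.43×10^5 → turbulent
ε/D = 0.23/221 = 0.00104
Haaland: f = 0.02150
h_f = f(L/D)V²/(2g) = 0.02150·(1920/0.221)·1.061²/(2·9.81) = 10.72 m

h_f ≈ 10.7 m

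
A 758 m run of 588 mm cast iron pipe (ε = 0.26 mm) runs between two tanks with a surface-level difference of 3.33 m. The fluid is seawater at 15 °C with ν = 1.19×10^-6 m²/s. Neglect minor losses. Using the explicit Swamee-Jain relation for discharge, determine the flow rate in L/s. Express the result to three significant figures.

Swamee-Jain (Type II): Q = -0.965·√(gD⁵h_f/L)·ln[ε/(3.7D) + √(3.17ν²L/(gD³h_f))]
√(gD⁵h_f/L) = √(9.81·0.588⁵·3.33/758) = 0.05504
ε/(3.7D) = 1.20×10^-4; √(3.17ν²L/(gD³h_f)) = 2.26×10^-5
Q = -0.965·0.05504·ln(1.421×10^-4) = 0.4705 m³/s
Check: V = 1.73 m/s, Re = 8.56×10^5, f = 0.01699, h_f = 3.35 m ≈ 3.33 m ✓

Q ≈ 471 L/s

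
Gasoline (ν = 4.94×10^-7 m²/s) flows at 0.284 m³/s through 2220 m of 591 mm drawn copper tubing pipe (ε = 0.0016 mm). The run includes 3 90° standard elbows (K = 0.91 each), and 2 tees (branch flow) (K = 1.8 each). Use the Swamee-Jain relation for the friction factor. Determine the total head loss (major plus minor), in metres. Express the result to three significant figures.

H_L ≈ 2.66 m

V = 4Q/(πD²) = 1.035 m/s; V²/2g = 0.05463 m
Re = 1.24×10^6, ε/D = 2.71×10^-6 → f = 0.01128 (Swamee-Jain)
Major: h_f = f(L/D)·V²/2g = 0.01128·3756·0.05463 = 2.314 m
Minor: ΣK = 6.33; h_m = ΣK·V²/2g = 0.3458 m
Total H_L = 2.314 + 0.3458 = 2.660 m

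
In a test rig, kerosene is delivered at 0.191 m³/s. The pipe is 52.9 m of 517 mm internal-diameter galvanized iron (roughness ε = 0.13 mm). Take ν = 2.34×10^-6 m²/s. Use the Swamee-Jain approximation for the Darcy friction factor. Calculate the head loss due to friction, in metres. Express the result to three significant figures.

V = 4Q/(πD²) = 4·0.191/(π·0.517²) = 0.9098 m/s
Re = VD/ν = 0.9098·0.517/2.34×10^-6 = 2.01×10^5 → turbulent
ε/D = 0.13/517 = 2.51×10^-4
Swamee-Jain: f = 0.01747
h_f = f(L/D)V²/(2g) = 0.01747·(52.9/0.517)·0.9098²/(2·9.81) = 0.07541 m

h_f ≈ 0.0754 m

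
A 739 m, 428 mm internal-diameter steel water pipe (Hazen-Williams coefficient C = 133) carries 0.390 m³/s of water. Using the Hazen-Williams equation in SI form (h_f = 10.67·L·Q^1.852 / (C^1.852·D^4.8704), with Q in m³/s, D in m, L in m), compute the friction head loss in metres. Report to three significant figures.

h_f = 10.67·739·0.390^1.852 / (133^1.852·0.428^4.8704) = 10.03 m

h_f ≈ 10.0 m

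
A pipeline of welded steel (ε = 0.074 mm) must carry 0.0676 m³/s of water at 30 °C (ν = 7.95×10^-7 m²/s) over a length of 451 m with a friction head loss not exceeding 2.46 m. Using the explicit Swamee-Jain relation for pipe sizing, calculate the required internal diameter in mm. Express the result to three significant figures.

Swamee-Jain (Type III): D = 0.66·[ε^1.25·(LQ²/(gh_f))^4.75 + ν·Q^9.4·(L/(gh_f))^5.2]^0.04
LQ²/(gh_f) = 0.08540; L/(gh_f) = 18.69
Term 1 = ε^1.25·(…)^4.75 = 5.77×10^-11; Term 2 = ν·Q^9.4·(…)^5.2 = 3.27×10^-11
D = 0.66·(5.77×10^-11 + 3.27×10^-11)^0.04 = 0.2617 m = 262 mm
Check: V = 1.26 m/s, Re = 4.14×10^5, f = 0.01647, h_f = 2.29 m ≈ 2.46 m ✓

D ≈ 262 mm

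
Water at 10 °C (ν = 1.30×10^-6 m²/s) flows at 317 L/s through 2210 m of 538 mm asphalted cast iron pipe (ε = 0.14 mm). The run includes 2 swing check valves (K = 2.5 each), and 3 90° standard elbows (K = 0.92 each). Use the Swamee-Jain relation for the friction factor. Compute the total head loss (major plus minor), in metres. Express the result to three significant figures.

H_L ≈ 7.24 m

V = 4Q/(πD²) = 1.394 m/s; V²/2g = 0.09911 m
Re = 5.77×10^5, ε/D = 2.60×10^-4 → f = 0.01588 (Swamee-Jain)
Major: h_f = f(L/D)·V²/2g = 0.01588·4108·0.09911 = 6.466 m
Minor: ΣK = 7.76; h_m = ΣK·V²/2g = 0.7691 m
Total H_L = 6.466 + 0.7691 = 7.235 m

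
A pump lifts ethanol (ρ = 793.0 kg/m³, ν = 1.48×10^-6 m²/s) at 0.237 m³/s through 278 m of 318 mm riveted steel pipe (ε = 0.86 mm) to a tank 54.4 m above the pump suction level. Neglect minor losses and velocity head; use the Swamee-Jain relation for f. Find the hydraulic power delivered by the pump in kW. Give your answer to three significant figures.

V = 4Q/(πD²) = 2.984 m/s; Re = 6.41×10^5; ε/D = 0.00270; f = 0.02574
h_f = f(L/D)V²/2g = 10.21 m
Total head H = z + h_f = 54.4 + 10.21 = 64.61 m
P_hyd = ρgQH = 793.0·9.81·0.237·64.61 = 119.1 kW

P_hyd ≈ 119 kW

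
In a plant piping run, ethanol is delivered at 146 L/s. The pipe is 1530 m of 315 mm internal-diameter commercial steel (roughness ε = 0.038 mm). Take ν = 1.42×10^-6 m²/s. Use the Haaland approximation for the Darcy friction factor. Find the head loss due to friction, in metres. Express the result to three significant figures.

V = 4Q/(πD²) = 4·0.146/(π·0.315²) = 1.873 m/s
Re = VD/ν = 1.873·0.315/1.42×10^-6 = 4.16×10^5 → turbulent
ε/D = 0.038/315 = 1.21×10^-4
Haaland: f = 0.01479
h_f = f(L/D)V²/(2g) = 0.01479·(1530/0.315)·1.873²/(2·9.81) = 12.85 m

h_f ≈ 12.9 m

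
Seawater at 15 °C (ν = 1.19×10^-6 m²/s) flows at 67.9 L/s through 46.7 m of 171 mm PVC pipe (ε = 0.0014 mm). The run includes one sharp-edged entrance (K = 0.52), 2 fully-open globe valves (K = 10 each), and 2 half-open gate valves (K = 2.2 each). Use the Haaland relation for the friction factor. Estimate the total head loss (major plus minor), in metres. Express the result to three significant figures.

H_L ≈ 12.7 m

V = 4Q/(πD²) = 2.957 m/s; V²/2g = 0.4455 m
Re = 4.25×10^5, ε/D = 8.19×10^-6 → f = 0.01353 (Haaland)
Major: h_f = f(L/D)·V²/2g = 0.01353·273.1·0.4455 = 1.647 m
Minor: ΣK = 24.9; h_m = ΣK·V²/2g = 11.10 m
Total H_L = 1.647 + 11.10 = 12.75 m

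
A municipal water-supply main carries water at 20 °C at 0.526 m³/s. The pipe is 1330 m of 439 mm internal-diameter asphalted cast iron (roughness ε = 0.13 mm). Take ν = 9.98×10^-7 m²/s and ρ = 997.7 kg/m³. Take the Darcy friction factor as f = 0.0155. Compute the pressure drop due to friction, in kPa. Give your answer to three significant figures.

V = 4Q/(πD²) = 4·0.526/(π·0.439²) = 3.475 m/s
h_f = f(L/D)V²/(2g) = 0.01550·(1330/0.439)·3.475²/(2·9.81) = 28.90 m
Δp = ρg·h_f = 997.7·9.81·28.90 = 282.9 kPa

Δp ≈ 283 kPa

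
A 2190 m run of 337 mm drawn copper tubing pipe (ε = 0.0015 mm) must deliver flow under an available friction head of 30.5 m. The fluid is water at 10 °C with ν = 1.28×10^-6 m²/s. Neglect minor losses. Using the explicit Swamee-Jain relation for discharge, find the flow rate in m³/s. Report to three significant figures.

Swamee-Jain (Type II): Q = -0.965·√(gD⁵h_f/L)·ln[ε/(3.7D) + √(3.17ν²L/(gD³h_f))]
√(gD⁵h_f/L) = √(9.81·0.337⁵·30.5/2190) = 0.02437
ε/(3.7D) = 1.20×10^-6; √(3.17ν²L/(gD³h_f)) = 3.15×10^-5
Q = -0.965·0.02437·ln(3.272×10^-5) = 0.2429 m³/s
Check: V = 2.72 m/s, Re = 7.17×10^5, f = 0.01238, h_f = 30.4 m ≈ 30.5 m ✓

Q ≈ 0.243 m³/s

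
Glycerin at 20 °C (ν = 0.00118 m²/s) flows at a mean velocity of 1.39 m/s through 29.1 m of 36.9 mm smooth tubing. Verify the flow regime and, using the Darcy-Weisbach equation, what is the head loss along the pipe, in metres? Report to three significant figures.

Re = VD/ν = 1.39·0.03690/0.00118 = 43.5 → laminar (Re < 2300)
f = 64/Re = 1.472
h_f = f(L/D)V²/(2g) = 1.472·(29.1/0.03690)·1.39²/(2·9.81) = 114.3 m

h_f ≈ 114 m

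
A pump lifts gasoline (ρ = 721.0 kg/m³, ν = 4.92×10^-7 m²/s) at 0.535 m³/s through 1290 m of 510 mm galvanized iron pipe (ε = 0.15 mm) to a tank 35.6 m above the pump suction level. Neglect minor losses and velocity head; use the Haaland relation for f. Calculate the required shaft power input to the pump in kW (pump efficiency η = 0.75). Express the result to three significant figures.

V = 4Q/(πD²) = 2.619 m/s; Re = 2.71×10^6; ε/D = 2.94×10^-4; f = 0.01515
h_f = f(L/D)V²/2g = 13.40 m
Total head H = z + h_f = 35.6 + 13.40 = 49.00 m
P_hyd = ρgQH = 721.0·9.81·0.535·49.00 = 185.4 kW
P_shaft = P_hyd/η = 185.4/0.75 = 247.2 kW

P_shaft ≈ 247 kW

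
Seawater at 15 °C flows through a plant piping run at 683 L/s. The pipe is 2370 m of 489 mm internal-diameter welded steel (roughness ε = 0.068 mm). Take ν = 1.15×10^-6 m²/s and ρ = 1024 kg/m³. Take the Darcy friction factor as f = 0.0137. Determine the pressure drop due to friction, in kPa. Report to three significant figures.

V = 4Q/(πD²) = 4·0.683/(π·0.489²) = 3.637 m/s
h_f = f(L/D)V²/(2g) = 0.01370·(2370/0.489)·3.637²/(2·9.81) = 44.76 m
Δp = ρg·h_f = 1024·9.81·44.76 = 449.6 kPa

Δp ≈ 450 kPa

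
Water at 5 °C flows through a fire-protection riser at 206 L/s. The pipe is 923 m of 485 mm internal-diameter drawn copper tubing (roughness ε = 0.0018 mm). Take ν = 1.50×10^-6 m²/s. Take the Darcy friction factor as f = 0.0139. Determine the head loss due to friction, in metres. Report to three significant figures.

h_f ≈ 1.68 m

V = 4Q/(πD²) = 4·0.206/(π·0.485²) = 1.115 m/s
h_f = f(L/D)V²/(2g) = 0.01390·(923/0.485)·1.115²/(2·9.81) = 1.676 m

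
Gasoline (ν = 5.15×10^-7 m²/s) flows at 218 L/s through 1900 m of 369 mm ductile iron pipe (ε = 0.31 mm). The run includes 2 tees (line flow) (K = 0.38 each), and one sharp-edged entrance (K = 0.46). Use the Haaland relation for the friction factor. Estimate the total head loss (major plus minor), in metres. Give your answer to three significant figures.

V = 4Q/(πD²) = 2.039 m/s; V²/2g = 0.2118 m
Re = 1.46×10^6, ε/D = 8.40×10^-4 → f = 0.01907 (Haaland)
Major: h_f = f(L/D)·V²/2g = 0.01907·5149·0.2118 = 20.80 m
Minor: ΣK = 1.22; h_m = ΣK·V²/2g = 0.2584 m
Total H_L = 20.80 + 0.2584 = 21.06 m

H_L ≈ 21.1 m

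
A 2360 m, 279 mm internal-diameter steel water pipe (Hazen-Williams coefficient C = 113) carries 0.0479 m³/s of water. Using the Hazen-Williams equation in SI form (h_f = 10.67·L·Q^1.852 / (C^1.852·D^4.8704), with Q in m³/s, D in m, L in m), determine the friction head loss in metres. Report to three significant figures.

h_f = 10.67·2360·0.0479^1.852 / (113^1.852·0.279^4.8704) = 7.160 m

h_f ≈ 7.16 m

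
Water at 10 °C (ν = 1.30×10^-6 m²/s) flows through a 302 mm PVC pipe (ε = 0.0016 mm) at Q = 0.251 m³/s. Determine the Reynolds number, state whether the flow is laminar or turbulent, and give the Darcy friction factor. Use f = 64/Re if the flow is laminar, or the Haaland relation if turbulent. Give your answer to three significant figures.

V = 4Q/(πD²) = 3.504 m/s
Re = VD/ν = 3.504·0.302/1.30×10^-6 = 8.14×10^5
Re > 4000 → turbulent; ε/D = 5.30×10^-6
Haaland: f = 0.01208

Re ≈ 8.14×10^5; turbulent; f ≈ 0.0121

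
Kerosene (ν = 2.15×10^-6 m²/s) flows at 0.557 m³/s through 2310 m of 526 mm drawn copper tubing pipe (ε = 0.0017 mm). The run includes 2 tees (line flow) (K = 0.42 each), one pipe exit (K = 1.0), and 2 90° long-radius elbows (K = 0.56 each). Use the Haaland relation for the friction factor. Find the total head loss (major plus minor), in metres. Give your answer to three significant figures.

V = 4Q/(πD²) = 2.563 m/s; V²/2g = 0.3349 m
Re = 6.27×10^5, ε/D = 3.23×10^-6 → f = 0.01259 (Haaland)
Major: h_f = f(L/D)·V²/2g = 0.01259·4392·0.3349 = 18.52 m
Minor: ΣK = 2.96; h_m = ΣK·V²/2g = 0.9912 m
Total H_L = 18.52 + 0.9912 = 19.51 m

H_L ≈ 19.5 m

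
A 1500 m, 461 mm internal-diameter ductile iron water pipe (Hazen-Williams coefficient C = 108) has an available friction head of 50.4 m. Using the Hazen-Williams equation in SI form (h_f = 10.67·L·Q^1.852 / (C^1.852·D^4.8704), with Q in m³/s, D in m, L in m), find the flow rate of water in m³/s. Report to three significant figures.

Rearranging: Q = [h_f·C^1.852·D^4.8704 / (10.67·L)]^(1/1.852)
Q = [50.4·108^1.852·0.461^4.8704 / (10.67·1500)]^0.540 = 0.6283 m³/s

Q ≈ 0.628 m³/s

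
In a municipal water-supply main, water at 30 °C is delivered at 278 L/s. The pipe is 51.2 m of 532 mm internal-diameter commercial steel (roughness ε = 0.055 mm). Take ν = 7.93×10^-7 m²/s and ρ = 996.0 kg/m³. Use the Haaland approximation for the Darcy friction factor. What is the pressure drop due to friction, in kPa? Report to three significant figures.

Δp ≈ 1.02 kPa

V = 4Q/(πD²) = 4·0.278/(π·0.532²) = 1.251 m/s
Re = VD/ν = 1.251·0.532/7.93×10^-7 = 8.39×10^5 → turbulent
ε/D = 0.055/532 = 1.03×10^-4
Haaland: f = 0.01357
h_f = f(L/D)V²/(2g) = 0.01357·(51.2/0.532)·1.251²/(2·9.81) = 0.1041 m
Δp = ρg·h_f = 996.0·9.81·0.1041 = 1.018 kPa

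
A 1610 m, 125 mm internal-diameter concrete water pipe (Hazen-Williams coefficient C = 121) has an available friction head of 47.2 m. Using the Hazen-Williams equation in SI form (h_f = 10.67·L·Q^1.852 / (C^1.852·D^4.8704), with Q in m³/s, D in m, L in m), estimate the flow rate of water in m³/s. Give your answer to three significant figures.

Rearranging: Q = [h_f·C^1.852·D^4.8704 / (10.67·L)]^(1/1.852)
Q = [47.2·121^1.852·0.125^4.8704 / (10.67·1610)]^0.540 = 0.02113 m³/s

Q ≈ 0.0211 m³/s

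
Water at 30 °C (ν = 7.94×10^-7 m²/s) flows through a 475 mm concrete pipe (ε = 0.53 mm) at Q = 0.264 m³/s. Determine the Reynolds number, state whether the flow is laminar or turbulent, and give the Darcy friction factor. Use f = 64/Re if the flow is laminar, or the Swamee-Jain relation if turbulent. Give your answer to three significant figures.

Re ≈ 8.91×10^5; turbulent; f ≈ 0.0206

V = 4Q/(πD²) = 1.490 m/s
Re = VD/ν = 1.490·0.475/7.94×10^-7 = 8.91×10^5
Re > 4000 → turbulent; ε/D = 0.00112
Swamee-Jain: f = 0.02058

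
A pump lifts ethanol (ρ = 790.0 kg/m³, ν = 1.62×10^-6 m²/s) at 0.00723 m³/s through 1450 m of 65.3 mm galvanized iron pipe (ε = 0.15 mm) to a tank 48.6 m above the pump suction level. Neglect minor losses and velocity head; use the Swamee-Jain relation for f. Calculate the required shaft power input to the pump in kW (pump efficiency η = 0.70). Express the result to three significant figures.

V = 4Q/(πD²) = 2.159 m/s; Re = 8.70×10^4; ε/D = 0.00230; f = 0.02631
h_f = f(L/D)V²/2g = 138.8 m
Total head H = z + h_f = 48.6 + 138.8 = 187.4 m
P_hyd = ρgQH = 790.0·9.81·0.00723·187.4 = 10.50 kW
P_shaft = P_hyd/η = 10.50/0.70 = 15.00 kW

P_shaft ≈ 15.0 kW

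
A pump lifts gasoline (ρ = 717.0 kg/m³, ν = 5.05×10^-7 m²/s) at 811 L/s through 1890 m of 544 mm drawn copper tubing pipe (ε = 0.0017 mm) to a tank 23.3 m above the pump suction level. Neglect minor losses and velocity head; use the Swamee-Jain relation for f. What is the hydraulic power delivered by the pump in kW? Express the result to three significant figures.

P_hyd ≈ 251 kW

V = 4Q/(πD²) = 3.489 m/s; Re = 3.76×10^6; ε/D = 3.12×10^-6; f = 0.009579
h_f = f(L/D)V²/2g = 20.65 m
Total head H = z + h_f = 23.3 + 20.65 = 43.95 m
P_hyd = ρgQH = 717.0·9.81·0.811·43.95 = 250.7 kW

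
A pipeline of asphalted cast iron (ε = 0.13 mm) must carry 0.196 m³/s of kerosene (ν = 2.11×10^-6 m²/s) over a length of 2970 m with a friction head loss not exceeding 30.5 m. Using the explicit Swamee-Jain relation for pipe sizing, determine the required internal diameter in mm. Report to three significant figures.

D ≈ 357 mm

Swamee-Jain (Type III): D = 0.66·[ε^1.25·(LQ²/(gh_f))^4.75 + ν·Q^9.4·(L/(gh_f))^5.2]^0.04
LQ²/(gh_f) = 0.3813; L/(gh_f) = 9.926
Term 1 = ε^1.25·(…)^4.75 = 1.42×10^-7; Term 2 = ν·Q^9.4·(…)^5.2 = 7.16×10^-8
D = 0.66·(1.42×10^-7 + 7.16×10^-8)^0.04 = 0.3571 m = 357 mm
Check: V = 1.96 m/s, Re = 3.31×10^5, f = 0.01735, h_f = 28.2 m ≈ 30.5 m ✓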